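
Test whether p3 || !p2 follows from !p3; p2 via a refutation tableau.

No

Initial set: {!p3; p2; !(p3 || !p2)}.
!(p3 || !p2): α-rule — add !p3, !!p2.
○ open, literals {p2=true, p3=false}.
0 branches closed, 1 open.
An open branch gives a countermodel: p2=true, p3=false (unmentioned atoms arbitrary); the premises hold there but the conclusion fails.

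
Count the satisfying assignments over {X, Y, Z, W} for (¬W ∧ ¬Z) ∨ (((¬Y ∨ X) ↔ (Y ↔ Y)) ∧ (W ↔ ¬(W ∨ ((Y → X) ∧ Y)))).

Initial set: {((¬W ∧ ¬Z) ∨ (((¬Y ∨ X) ↔ (Y ↔ Y)) ∧ (W ↔ ¬(W ∨ ((Y → X) ∧ Y)))))}.
((¬W ∧ ¬Z) ∨ (((¬Y ∨ X) ↔ (Y ↔ Y)) ∧ (W ↔ ¬(W ∨ ((Y → X) ∧ Y))))): β-rule — branch into (¬W ∧ ¬Z)  //  (((¬Y ∨ X) ↔ (Y ↔ Y)) ∧ (W ↔ ¬(W ∨ ((Y → X) ∧ Y)))).
  branch 1 (add (¬W ∧ ¬Z)):
    (¬W ∧ ¬Z): α-rule — add ¬W, ¬Z.
    ○ open, literals {W=false, Z=false}.
  branch 2 (add (((¬Y ∨ X) ↔ (Y ↔ Y)) ∧ (W ↔ ¬(W ∨ ((Y → X) ∧ Y))))):
    (((¬Y ∨ X) ↔ (Y ↔ Y)) ∧ (W ↔ ¬(W ∨ ((Y → X) ∧ Y)))): α-rule — add ((¬Y ∨ X) ↔ (Y ↔ Y)), (W ↔ ¬(W ∨ ((Y → X) ∧ Y))).
    ((¬Y ∨ X) ↔ (Y ↔ Y)): β-rule — branch into (¬Y ∨ X), (Y ↔ Y)  //  ¬(¬Y ∨ X), ¬(Y ↔ Y).
      branch 2.1 (add (¬Y ∨ X), (Y ↔ Y)):
        (W ↔ ¬(W ∨ ((Y → X) ∧ Y))): β-rule — branch into W, ¬(W ∨ ((Y → X) ∧ Y))  //  ¬W, ¬¬(W ∨ ((Y → X) ∧ Y)).
          branch 2.1.1 (add W, ¬(W ∨ ((Y → X) ∧ Y))):
            ¬(W ∨ ((Y → X) ∧ Y)): α-rule — add ¬W, ¬((Y → X) ∧ Y).
            × closes — contains both W and ¬W.
          branch 2.1.2 (add ¬W, ¬¬(W ∨ ((Y → X) ∧ Y))):
            (¬Y ∨ X): β-rule — branch into ¬Y  //  X.
              branch 2.1.2.1 (add ¬Y):
                (Y ↔ Y): β-rule — branch into Y, Y  //  ¬Y, ¬Y.
                  branch 2.1.2.1.1 (add Y, Y):
                    × closes — contains both Y and ¬Y.
                  branch 2.1.2.1.2 (add ¬Y, ¬Y):
                    ¬¬(W ∨ ((Y → X) ∧ Y)): β-rule — branch into W  //  ((Y → X) ∧ Y).
                      branch 2.1.2.1.2.1 (add W):
                        × closes — contains both W and ¬W.
                      branch 2.1.2.1.2.2 (add ((Y → X) ∧ Y)):
                        ((Y → X) ∧ Y): α-rule — add (Y → X), Y.
                        × closes — contains both Y and ¬Y.
              branch 2.1.2.2 (add X):
                (Y ↔ Y): β-rule — branch into Y, Y  //  ¬Y, ¬Y.
                  branch 2.1.2.2.1 (add Y, Y):
                    ¬¬(W ∨ ((Y → X) ∧ Y)): β-rule — branch into W  //  ((Y → X) ∧ Y).
                      branch 2.1.2.2.1.1 (add W):
                        × closes — contains both W and ¬W.
                      branch 2.1.2.2.1.2 (add ((Y → X) ∧ Y)):
                        ((Y → X) ∧ Y): α-rule — add (Y → X), Y.
                        (Y → X): β-rule — branch into ¬Y  //  X.
                          branch 2.1.2.2.1.2.1 (add ¬Y):
                            × closes — contains both Y and ¬Y.
                          branch 2.1.2.2.1.2.2 (add X):
                            ○ open, literals {W=false, X=true, Y=true}.
                  branch 2.1.2.2.2 (add ¬Y, ¬Y):
                    ¬¬(W ∨ ((Y → X) ∧ Y)): β-rule — branch into W  //  ((Y → X) ∧ Y).
                      branch 2.1.2.2.2.1 (add W):
                        × closes — contains both W and ¬W.
                      branch 2.1.2.2.2.2 (add ((Y → X) ∧ Y)):
                        ((Y → X) ∧ Y): α-rule — add (Y → X), Y.
                        × closes — contains both Y and ¬Y.
      branch 2.2 (add ¬(¬Y ∨ X), ¬(Y ↔ Y)):
        ¬(¬Y ∨ X): α-rule — add ¬¬Y, ¬X.
        (W ↔ ¬(W ∨ ((Y → X) ∧ Y))): β-rule — branch into W, ¬(W ∨ ((Y → X) ∧ Y))  //  ¬W, ¬¬(W ∨ ((Y → X) ∧ Y)).
          branch 2.2.1 (add W, ¬(W ∨ ((Y → X) ∧ Y))):
            ¬(W ∨ ((Y → X) ∧ Y)): α-rule — add ¬W, ¬((Y → X) ∧ Y).
            × closes — contains both W and ¬W.
          branch 2.2.2 (add ¬W, ¬¬(W ∨ ((Y → X) ∧ Y))):
            ¬(Y ↔ Y): β-rule — branch into Y, ¬Y  //  ¬Y, Y.
              branch 2.2.2.1 (add Y, ¬Y):
                × closes — contains both Y and ¬Y.
              branch 2.2.2.2 (add ¬Y, Y):
                × closes — contains both Y and ¬Y.
11 branches closed, 2 open.
Each open branch fixes some atoms; the unmentioned ones are free. Counting distinct full assignments: branch {W=false, Z=false} (X, Y) contributes 4 new; branch {W=false, X=true, Y=true} (Z) contributes 1 new. Total: 5.

5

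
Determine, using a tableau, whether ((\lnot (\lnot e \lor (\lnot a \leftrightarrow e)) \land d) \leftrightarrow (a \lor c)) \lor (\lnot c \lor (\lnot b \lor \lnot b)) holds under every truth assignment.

Not valid

Assume the negation and expand:
Initial set: {F (((\lnot (\lnot e \lor (\lnot a \leftrightarrow e)) \land d) \leftrightarrow (a \lor c)) \lor (\lnot c \lor (\lnot b \lor \lnot b)))}.
F (((\lnot (\lnot e \lor (\lnot a \leftrightarrow e)) \land d) \leftrightarrow (a \lor c)) \lor (\lnot c \lor (\lnot b \lor \lnot b))): α-rule — add F ((\lnot (\lnot e \lor (\lnot a \leftrightarrow e)) \land d) \leftrightarrow (a \lor c)), F (\lnot c \lor (\lnot b \lor \lnot b)).
F (\lnot c \lor (\lnot b \lor \lnot b)): α-rule — add F \lnot c, F (\lnot b \lor \lnot b).
F (\lnot b \lor \lnot b): α-rule — add F \lnot b, F \lnot b.
F ((\lnot (\lnot e \lor (\lnot a \leftrightarrow e)) \land d) \leftrightarrow (a \lor c)): β-rule — branch into T (\lnot (\lnot e \lor (\lnot a \leftrightarrow e)) \land d), F (a \lor c)  //  F (\lnot (\lnot e \lor (\lnot a \leftrightarrow e)) \land d), T (a \lor c).
  branch 1 (add T (\lnot (\lnot e \lor (\lnot a \leftrightarrow e)) \land d), F (a \lor c)):
    T (\lnot (\lnot e \lor (\lnot a \leftrightarrow e)) \land d): α-rule — add T \lnot (\lnot e \lor (\lnot a \leftrightarrow e)), T d.
    F (a \lor c): α-rule — add F a, F c.
    × closes — contains both c and \lnot c.
  branch 2 (add F (\lnot (\lnot e \lor (\lnot a \leftrightarrow e)) \land d), T (a \lor c)):
    F (\lnot (\lnot e \lor (\lnot a \leftrightarrow e)) \land d): β-rule — branch into F \lnot (\lnot e \lor (\lnot a \leftrightarrow e))  //  F d.
      branch 2.1 (add F \lnot (\lnot e \lor (\lnot a \leftrightarrow e))):
        T (a \lor c): β-rule — branch into T a  //  T c.
          branch 2.1.1 (add T a):
            F \lnot (\lnot e \lor (\lnot a \leftrightarrow e)): β-rule — branch into T \lnot e  //  T (\lnot a \leftrightarrow e).
              branch 2.1.1.1 (add T \lnot e):
                ○ open, literals {a=1, b=1, c=1, e=0}.
              branch 2.1.1.2 (add T (\lnot a \leftrightarrow e)):
                T (\lnot a \leftrightarrow e): β-rule — branch into T \lnot a, T e  //  F \lnot a, F e.
                  branch 2.1.1.2.1 (add T \lnot a, T e):
                    × closes — contains both a and \lnot a.
                  branch 2.1.1.2.2 (add F \lnot a, F e):
                    ○ open, literals {a=1, b=1, c=1, e=0}.
          branch 2.1.2 (add T c):
            F \lnot (\lnot e \lor (\lnot a \leftrightarrow e)): β-rule — branch into T \lnot e  //  T (\lnot a \leftrightarrow e).
              branch 2.1.2.1 (add T \lnot e):
                ○ open, literals {b=1, c=1, e=0}.
              branch 2.1.2.2 (add T (\lnot a \leftrightarrow e)):
                T (\lnot a \leftrightarrow e): β-rule — branch into T \lnot a, T e  //  F \lnot a, F e.
                  branch 2.1.2.2.1 (add T \lnot a, T e):
                    ○ open, literals {a=0, b=1, c=1, e=1}.
                  branch 2.1.2.2.2 (add F \lnot a, F e):
                    ○ open, literals {a=1, b=1, c=1, e=0}.
      branch 2.2 (add F d):
        T (a \lor c): β-rule — branch into T a  //  T c.
          branch 2.2.1 (add T a):
            ○ open, literals {a=1, b=1, c=1, d=0}.
          branch 2.2.2 (add T c):
            ○ open, literals {b=1, c=1, d=0}.
2 branches closed, 7 open.
An open branch gives a countermodel: a=1, b=1, c=1, e=0 (unmentioned atoms arbitrary); under it the original formula is false.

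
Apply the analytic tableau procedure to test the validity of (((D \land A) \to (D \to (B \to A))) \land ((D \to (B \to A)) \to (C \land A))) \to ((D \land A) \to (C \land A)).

Assume the negation and expand:
Initial set: {\lnot ((((D \land A) \to (D \to (B \to A))) \land ((D \to (B \to A)) \to (C \land A))) \to ((D \land A) \to (C \land A)))}.
\lnot ((((D \land A) \to (D \to (B \to A))) \land ((D \to (B \to A)) \to (C \land A))) \to ((D \land A) \to (C \land A))): α-rule — add (((D \land A) \to (D \to (B \to A))) \land ((D \to (B \to A)) \to (C \land A))), \lnot ((D \land A) \to (C \land A)).
(((D \land A) \to (D \to (B \to A))) \land ((D \to (B \to A)) \to (C \land A))): α-rule — add ((D \land A) \to (D \to (B \to A))), ((D \to (B \to A)) \to (C \land A)).
\lnot ((D \land A) \to (C \land A)): α-rule — add (D \land A), \lnot (C \land A).
(D \land A): α-rule — add D, A.
((D \land A) \to (D \to (B \to A))): β-rule — branch into \lnot (D \land A)  //  (D \to (B \to A)).
  branch 1 (add \lnot (D \land A)):
    ((D \to (B \to A)) \to (C \land A)): β-rule — branch into \lnot (D \to (B \to A))  //  (C \land A).
      branch 1.1 (add \lnot (D \to (B \to A))):
        \lnot (D \to (B \to A)): α-rule — add D, \lnot (B \to A).
        \lnot (B \to A): α-rule — add B, \lnot A.
        × closes — contains both A and \lnot A.
      branch 1.2 (add (C \land A)):
        (C \land A): α-rule — add C, A.
        \lnot (C \land A): β-rule — branch into \lnot C  //  \lnot A.
          branch 1.2.1 (add \lnot C):
            × closes — contains both C and \lnot C.
          branch 1.2.2 (add \lnot A):
            × closes — contains both A and \lnot A.
  branch 2 (add (D \to (B \to A))):
    ((D \to (B \to A)) \to (C \land A)): β-rule — branch into \lnot (D \to (B \to A))  //  (C \land A).
      branch 2.1 (add \lnot (D \to (B \to A))):
        \lnot (D \to (B \to A)): α-rule — add D, \lnot (B \to A).
        \lnot (B \to A): α-rule — add B, \lnot A.
        × closes — contains both A and \lnot A.
      branch 2.2 (add (C \land A)):
        (C \land A): α-rule — add C, A.
        \lnot (C \land A): β-rule — branch into \lnot C  //  \lnot A.
          branch 2.2.1 (add \lnot C):
            × closes — contains both C and \lnot C.
          branch 2.2.2 (add \lnot A):
            × closes — contains both A and \lnot A.
All 6 branches close.
Every branch closed, so the negation is unsatisfiable and the formula is valid.

Valid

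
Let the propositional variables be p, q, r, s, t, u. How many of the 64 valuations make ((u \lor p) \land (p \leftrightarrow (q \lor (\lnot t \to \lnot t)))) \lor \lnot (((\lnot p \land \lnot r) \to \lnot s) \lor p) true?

Initial set: {(((u \lor p) \land (p \leftrightarrow (q \lor (\lnot t \to \lnot t)))) \lor \lnot (((\lnot p \land \lnot r) \to \lnot s) \lor p))}.
(((u \lor p) \land (p \leftrightarrow (q \lor (\lnot t \to \lnot t)))) \lor \lnot (((\lnot p \land \lnot r) \to \lnot s) \lor p)): β-rule — branch into ((u \lor p) \land (p \leftrightarrow (q \lor (\lnot t \to \lnot t))))  //  \lnot (((\lnot p \land \lnot r) \to \lnot s) \lor p).
  branch 1 (add ((u \lor p) \land (p \leftrightarrow (q \lor (\lnot t \to \lnot t))))):
    ((u \lor p) \land (p \leftrightarrow (q \lor (\lnot t \to \lnot t)))): α-rule — add (u \lor p), (p \leftrightarrow (q \lor (\lnot t \to \lnot t))).
    (u \lor p): β-rule — branch into u  //  p.
      branch 1.1 (add u):
        (p \leftrightarrow (q \lor (\lnot t \to \lnot t))): β-rule — branch into p, (q \lor (\lnot t \to \lnot t))  //  \lnot p, \lnot (q \lor (\lnot t \to \lnot t)).
          branch 1.1.1 (add p, (q \lor (\lnot t \to \lnot t))):
            (q \lor (\lnot t \to \lnot t)): β-rule — branch into q  //  (\lnot t \to \lnot t).
              branch 1.1.1.1 (add q):
                ○ open, literals {p=1, q=1, u=1}.
              branch 1.1.1.2 (add (\lnot t \to \lnot t)):
                (\lnot t \to \lnot t): β-rule — branch into \lnot \lnot t  //  \lnot t.
                  branch 1.1.1.2.1 (add \lnot \lnot t):
                    ○ open, literals {p=1, t=1, u=1}.
                  branch 1.1.1.2.2 (add \lnot t):
                    ○ open, literals {p=1, t=0, u=1}.
          branch 1.1.2 (add \lnot p, \lnot (q \lor (\lnot t \to \lnot t))):
            \lnot (q \lor (\lnot t \to \lnot t)): α-rule — add \lnot q, \lnot (\lnot t \to \lnot t).
            \lnot (\lnot t \to \lnot t): α-rule — add \lnot t, \lnot \lnot t.
            × closes — contains both t and \lnot t.
      branch 1.2 (add p):
        (p \leftrightarrow (q \lor (\lnot t \to \lnot t))): β-rule — branch into p, (q \lor (\lnot t \to \lnot t))  //  \lnot p, \lnot (q \lor (\lnot t \to \lnot t)).
          branch 1.2.1 (add p, (q \lor (\lnot t \to \lnot t))):
            (q \lor (\lnot t \to \lnot t)): β-rule — branch into q  //  (\lnot t \to \lnot t).
              branch 1.2.1.1 (add q):
                ○ open, literals {p=1, q=1}.
              branch 1.2.1.2 (add (\lnot t \to \lnot t)):
                (\lnot t \to \lnot t): β-rule — branch into \lnot \lnot t  //  \lnot t.
                  branch 1.2.1.2.1 (add \lnot \lnot t):
                    ○ open, literals {p=1, t=1}.
                  branch 1.2.1.2.2 (add \lnot t):
                    ○ open, literals {p=1, t=0}.
          branch 1.2.2 (add \lnot p, \lnot (q \lor (\lnot t \to \lnot t))):
            × closes — contains both p and \lnot p.
  branch 2 (add \lnot (((\lnot p \land \lnot r) \to \lnot s) \lor p)):
    \lnot (((\lnot p \land \lnot r) \to \lnot s) \lor p): α-rule — add \lnot ((\lnot p \land \lnot r) \to \lnot s), \lnot p.
    \lnot ((\lnot p \land \lnot r) \to \lnot s): α-rule — add (\lnot p \land \lnot r), \lnot \lnot s.
    (\lnot p \land \lnot r): α-rule — add \lnot p, \lnot r.
    ○ open, literals {p=0, r=0, s=1}.
2 branches closed, 7 open.
Each open branch fixes some atoms; the unmentioned ones are free. Counting distinct full assignments: branch {p=1, q=1, u=1} (r, s, t) contributes 8 new; branch {p=1, t=1, u=1} (q, r, s) contributes 4 new; branch {p=1, t=0, u=1} (q, r, s) contributes 4 new; branch {p=1, q=1} (r, s, t, u) contributes 8 new; branch {p=1, t=1} (q, r, s, u) contributes 4 new; branch {p=1, t=0} (q, r, s, u) contributes 4 new; branch {p=0, r=0, s=1} (q, t, u) contributes 8 new. Total: 40.

40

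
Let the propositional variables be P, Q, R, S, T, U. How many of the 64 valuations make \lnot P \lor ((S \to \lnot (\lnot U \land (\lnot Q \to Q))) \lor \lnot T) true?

62

Initial set: {(\lnot P \lor ((S \to \lnot (\lnot U \land (\lnot Q \to Q))) \lor \lnot T))}.
(\lnot P \lor ((S \to \lnot (\lnot U \land (\lnot Q \to Q))) \lor \lnot T)): β-rule — branch into \lnot P  //  ((S \to \lnot (\lnot U \land (\lnot Q \to Q))) \lor \lnot T).
  branch 1 (add \lnot P):
    ○ open, literals {P=0}.
  branch 2 (add ((S \to \lnot (\lnot U \land (\lnot Q \to Q))) \lor \lnot T)):
    ((S \to \lnot (\lnot U \land (\lnot Q \to Q))) \lor \lnot T): β-rule — branch into (S \to \lnot (\lnot U \land (\lnot Q \to Q)))  //  \lnot T.
      branch 2.1 (add (S \to \lnot (\lnot U \land (\lnot Q \to Q)))):
        (S \to \lnot (\lnot U \land (\lnot Q \to Q))): β-rule — branch into \lnot S  //  \lnot (\lnot U \land (\lnot Q \to Q)).
          branch 2.1.1 (add \lnot S):
            ○ open, literals {S=0}.
          branch 2.1.2 (add \lnot (\lnot U \land (\lnot Q \to Q))):
            \lnot (\lnot U \land (\lnot Q \to Q)): β-rule — branch into \lnot \lnot U  //  \lnot (\lnot Q \to Q).
              branch 2.1.2.1 (add \lnot \lnot U):
                ○ open, literals {U=1}.
              branch 2.1.2.2 (add \lnot (\lnot Q \to Q)):
                \lnot (\lnot Q \to Q): α-rule — add \lnot Q, \lnot Q.
                ○ open, literals {Q=0}.
      branch 2.2 (add \lnot T):
        ○ open, literals {T=0}.
0 branches closed, 5 open.
Each open branch fixes some atoms; the unmentioned ones are free. Counting distinct full assignments: branch {P=0} (Q, R, S, T, U) contributes 32 new; branch {S=0} (P, Q, R, T, U) contributes 16 new; branch {U=1} (P, Q, R, S, T) contributes 8 new; branch {Q=0} (P, R, S, T, U) contributes 4 new; branch {T=0} (P, Q, R, S, U) contributes 2 new. Total: 62.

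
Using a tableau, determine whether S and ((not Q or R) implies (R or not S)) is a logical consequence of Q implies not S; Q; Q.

No

Initial set: {(Q implies not S); Q; Q; not (S and ((not Q or R) implies (R or not S)))}.
(Q implies not S): β-rule — branch into not Q  //  not S.
  branch 1 (add not Q):
    × closes — contains both Q and not Q.
  branch 2 (add not S):
    not (S and ((not Q or R) implies (R or not S))): β-rule — branch into not S  //  not ((not Q or R) implies (R or not S)).
      branch 2.1 (add not S):
        ○ open, literals {Q=1, S=0}.
      branch 2.2 (add not ((not Q or R) implies (R or not S))):
        not ((not Q or R) implies (R or not S)): α-rule — add (not Q or R), not (R or not S).
        not (R or not S): α-rule — add not R, not not S.
        × closes — contains both S and not S.
2 branches closed, 1 open.
An open branch gives a countermodel: Q=1, S=0 (unmentioned atoms arbitrary); the premises hold there but the conclusion fails.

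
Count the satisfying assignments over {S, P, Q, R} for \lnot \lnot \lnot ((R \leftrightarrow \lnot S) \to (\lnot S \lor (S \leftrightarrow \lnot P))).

2

Initial set: {\lnot \lnot \lnot ((R \leftrightarrow \lnot S) \to (\lnot S \lor (S \leftrightarrow \lnot P)))}.
\lnot \lnot \lnot ((R \leftrightarrow \lnot S) \to (\lnot S \lor (S \leftrightarrow \lnot P))): drop double negation, giving \lnot ((R \leftrightarrow \lnot S) \to (\lnot S \lor (S \leftrightarrow \lnot P))).
\lnot ((R \leftrightarrow \lnot S) \to (\lnot S \lor (S \leftrightarrow \lnot P))): α-rule — add (R \leftrightarrow \lnot S), \lnot (\lnot S \lor (S \leftrightarrow \lnot P)).
\lnot (\lnot S \lor (S \leftrightarrow \lnot P)): α-rule — add \lnot \lnot S, \lnot (S \leftrightarrow \lnot P).
(R \leftrightarrow \lnot S): β-rule — branch into R, \lnot S  //  \lnot R, \lnot \lnot S.
  branch 1 (add R, \lnot S):
    × closes — contains both S and \lnot S.
  branch 2 (add \lnot R, \lnot \lnot S):
    \lnot (S \leftrightarrow \lnot P): β-rule — branch into S, \lnot \lnot P  //  \lnot S, \lnot P.
      branch 2.1 (add S, \lnot \lnot P):
        ○ open, literals {P=1, R=0, S=1}.
      branch 2.2 (add \lnot S, \lnot P):
        × closes — contains both S and \lnot S.
2 branches closed, 1 open.
Each open branch fixes some atoms; the unmentioned ones are free. Counting distinct full assignments: branch {P=1, R=0, S=1} (Q) contributes 2 new. Total: 2.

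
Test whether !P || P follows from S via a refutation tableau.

Initial set: {S; !(!P || P)}.
!(!P || P): α-rule — add !!P, !P.
× closes — contains both P and !P.
All 1 branch closes.
Every branch closed, so the premises entail the conclusion.

Yes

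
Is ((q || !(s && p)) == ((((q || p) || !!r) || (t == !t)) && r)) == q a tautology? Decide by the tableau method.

Assume the negation and expand:
Initial set: {!(((q || !(s && p)) == ((((q || p) || !!r) || (t == !t)) && r)) == q)}.
!(((q || !(s && p)) == ((((q || p) || !!r) || (t == !t)) && r)) == q): β-rule — branch into ((q || !(s && p)) == ((((q || p) || !!r) || (t == !t)) && r)), !q  //  !((q || !(s && p)) == ((((q || p) || !!r) || (t == !t)) && r)), q.
  branch 1 (add ((q || !(s && p)) == ((((q || p) || !!r) || (t == !t)) && r)), !q):
    ((q || !(s && p)) == ((((q || p) || !!r) || (t == !t)) && r)): β-rule — branch into (q || !(s && p)), ((((q || p) || !!r) || (t == !t)) && r)  //  !(q || !(s && p)), !((((q || p) || !!r) || (t == !t)) && r).
      branch 1.1 (add (q || !(s && p)), ((((q || p) || !!r) || (t == !t)) && r)):
        ((((q || p) || !!r) || (t == !t)) && r): α-rule — add (((q || p) || !!r) || (t == !t)), r.
        (q || !(s && p)): β-rule — branch into q  //  !(s && p).
          branch 1.1.1 (add q):
            × closes — contains both q and !q.
          branch 1.1.2 (add !(s && p)):
            (((q || p) || !!r) || (t == !t)): β-rule — branch into ((q || p) || !!r)  //  (t == !t).
              branch 1.1.2.1 (add ((q || p) || !!r)):
                !(s && p): β-rule — branch into !s  //  !p.
                  branch 1.1.2.1.1 (add !s):
                    ((q || p) || !!r): β-rule — branch into (q || p)  //  !!r.
                      branch 1.1.2.1.1.1 (add (q || p)):
                        (q || p): β-rule — branch into q  //  p.
                          branch 1.1.2.1.1.1.1 (add q):
                            × closes — contains both q and !q.
                          branch 1.1.2.1.1.1.2 (add p):
                            ○ open, literals {p=T, q=F, r=T, s=F}.
                      branch 1.1.2.1.1.2 (add !!r):
                        !!r: drop double negation, giving r.
                        ○ open, literals {q=F, r=T, s=F}.
                  branch 1.1.2.1.2 (add !p):
                    ((q || p) || !!r): β-rule — branch into (q || p)  //  !!r.
                      branch 1.1.2.1.2.1 (add (q || p)):
                        (q || p): β-rule — branch into q  //  p.
                          branch 1.1.2.1.2.1.1 (add q):
                            × closes — contains both q and !q.
                          branch 1.1.2.1.2.1.2 (add p):
                            × closes — contains both p and !p.
                      branch 1.1.2.1.2.2 (add !!r):
                        !!r: drop double negation, giving r.
                        ○ open, literals {p=F, q=F, r=T}.
              branch 1.1.2.2 (add (t == !t)):
                !(s && p): β-rule — branch into !s  //  !p.
                  branch 1.1.2.2.1 (add !s):
                    (t == !t): β-rule — branch into t, !t  //  !t, !!t.
                      branch 1.1.2.2.1.1 (add t, !t):
                        × closes — contains both t and !t.
                      branch 1.1.2.2.1.2 (add !t, !!t):
                        × closes — contains both t and !t.
                  branch 1.1.2.2.2 (add !p):
                    (t == !t): β-rule — branch into t, !t  //  !t, !!t.
                      branch 1.1.2.2.2.1 (add t, !t):
                        × closes — contains both t and !t.
                      branch 1.1.2.2.2.2 (add !t, !!t):
                        × closes — contains both t and !t.
      branch 1.2 (add !(q || !(s && p)), !((((q || p) || !!r) || (t == !t)) && r)):
        !(q || !(s && p)): α-rule — add !q, !!(s && p).
        !!(s && p): α-rule — add s, p.
        !((((q || p) || !!r) || (t == !t)) && r): β-rule — branch into !(((q || p) || !!r) || (t == !t))  //  !r.
          branch 1.2.1 (add !(((q || p) || !!r) || (t == !t))):
            !(((q || p) || !!r) || (t == !t)): α-rule — add !((q || p) || !!r), !(t == !t).
            !((q || p) || !!r): α-rule — add !(q || p), !!!r.
            !(q || p): α-rule — add !q, !p.
            × closes — contains both p and !p.
          branch 1.2.2 (add !r):
            ○ open, literals {p=T, q=F, r=F, s=T}.
  branch 2 (add !((q || !(s && p)) == ((((q || p) || !!r) || (t == !t)) && r)), q):
    !((q || !(s && p)) == ((((q || p) || !!r) || (t == !t)) && r)): β-rule — branch into (q || !(s && p)), !((((q || p) || !!r) || (t == !t)) && r)  //  !(q || !(s && p)), ((((q || p) || !!r) || (t == !t)) && r).
      branch 2.1 (add (q || !(s && p)), !((((q || p) || !!r) || (t == !t)) && r)):
        (q || !(s && p)): β-rule — branch into q  //  !(s && p).
          branch 2.1.1 (add q):
            !((((q || p) || !!r) || (t == !t)) && r): β-rule — branch into !(((q || p) || !!r) || (t == !t))  //  !r.
              branch 2.1.1.1 (add !(((q || p) || !!r) || (t == !t))):
                !(((q || p) || !!r) || (t == !t)): α-rule — add !((q || p) || !!r), !(t == !t).
                !((q || p) || !!r): α-rule — add !(q || p), !!!r.
                !(q || p): α-rule — add !q, !p.
                × closes — contains both q and !q.
              branch 2.1.1.2 (add !r):
                ○ open, literals {q=T, r=F}.
          branch 2.1.2 (add !(s && p)):
            !((((q || p) || !!r) || (t == !t)) && r): β-rule — branch into !(((q || p) || !!r) || (t == !t))  //  !r.
              branch 2.1.2.1 (add !(((q || p) || !!r) || (t == !t))):
                !(((q || p) || !!r) || (t == !t)): α-rule — add !((q || p) || !!r), !(t == !t).
                !((q || p) || !!r): α-rule — add !(q || p), !!!r.
                !(q || p): α-rule — add !q, !p.
                × closes — contains both q and !q.
              branch 2.1.2.2 (add !r):
                !(s && p): β-rule — branch into !s  //  !p.
                  branch 2.1.2.2.1 (add !s):
                    ○ open, literals {q=T, r=F, s=F}.
                  branch 2.1.2.2.2 (add !p):
                    ○ open, literals {p=F, q=T, r=F}.
      branch 2.2 (add !(q || !(s && p)), ((((q || p) || !!r) || (t == !t)) && r)):
        !(q || !(s && p)): α-rule — add !q, !!(s && p).
        × closes — contains both q and !q.
12 branches closed, 7 open.
An open branch gives a countermodel: p=T, q=F, r=T, s=F (unmentioned atoms arbitrary); under it the original formula is false.

Not valid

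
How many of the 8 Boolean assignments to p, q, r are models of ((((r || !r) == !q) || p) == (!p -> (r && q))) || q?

6

Initial set: {(((((r || !r) == !q) || p) == (!p -> (r && q))) || q)}.
(((((r || !r) == !q) || p) == (!p -> (r && q))) || q): β-rule — branch into ((((r || !r) == !q) || p) == (!p -> (r && q)))  //  q.
  branch 1 (add ((((r || !r) == !q) || p) == (!p -> (r && q)))):
    ((((r || !r) == !q) || p) == (!p -> (r && q))): β-rule — branch into (((r || !r) == !q) || p), (!p -> (r && q))  //  !(((r || !r) == !q) || p), !(!p -> (r && q)).
      branch 1.1 (add (((r || !r) == !q) || p), (!p -> (r && q))):
        (((r || !r) == !q) || p): β-rule — branch into ((r || !r) == !q)  //  p.
          branch 1.1.1 (add ((r || !r) == !q)):
            (!p -> (r && q)): β-rule — branch into !!p  //  (r && q).
              branch 1.1.1.1 (add !!p):
                ((r || !r) == !q): β-rule — branch into (r || !r), !q  //  !(r || !r), !!q.
                  branch 1.1.1.1.1 (add (r || !r), !q):
                    (r || !r): β-rule — branch into r  //  !r.
                      branch 1.1.1.1.1.1 (add r):
                        ○ open, literals {p=T, q=F, r=T}.
                      branch 1.1.1.1.1.2 (add !r):
                        ○ open, literals {p=T, q=F, r=F}.
                  branch 1.1.1.1.2 (add !(r || !r), !!q):
                    !(r || !r): α-rule — add !r, !!r.
                    × closes — contains both r and !r.
              branch 1.1.1.2 (add (r && q)):
                (r && q): α-rule — add r, q.
                ((r || !r) == !q): β-rule — branch into (r || !r), !q  //  !(r || !r), !!q.
                  branch 1.1.1.2.1 (add (r || !r), !q):
                    × closes — contains both q and !q.
                  branch 1.1.1.2.2 (add !(r || !r), !!q):
                    !(r || !r): α-rule — add !r, !!r.
                    × closes — contains both r and !r.
          branch 1.1.2 (add p):
            (!p -> (r && q)): β-rule — branch into !!p  //  (r && q).
              branch 1.1.2.1 (add !!p):
                ○ open, literals {p=T}.
              branch 1.1.2.2 (add (r && q)):
                (r && q): α-rule — add r, q.
                ○ open, literals {p=T, q=T, r=T}.
      branch 1.2 (add !(((r || !r) == !q) || p), !(!p -> (r && q))):
        !(((r || !r) == !q) || p): α-rule — add !((r || !r) == !q), !p.
        !(!p -> (r && q)): α-rule — add !p, !(r && q).
        !((r || !r) == !q): β-rule — branch into (r || !r), !!q  //  !(r || !r), !q.
          branch 1.2.1 (add (r || !r), !!q):
            !(r && q): β-rule — branch into !r  //  !q.
              branch 1.2.1.1 (add !r):
                (r || !r): β-rule — branch into r  //  !r.
                  branch 1.2.1.1.1 (add r):
                    × closes — contains both r and !r.
                  branch 1.2.1.1.2 (add !r):
                    ○ open, literals {p=F, q=T, r=F}.
              branch 1.2.1.2 (add !q):
                × closes — contains both q and !q.
          branch 1.2.2 (add !(r || !r), !q):
            !(r || !r): α-rule — add !r, !!r.
            × closes — contains both r and !r.
  branch 2 (add q):
    ○ open, literals {q=T}.
6 branches closed, 6 open.
Each open branch fixes some atoms; the unmentioned ones are free. Counting distinct full assignments: branch {p=T, q=F, r=T} (none free) contributes 1 new; branch {p=T, q=F, r=F} (none free) contributes 1 new; branch {p=T} (q, r) contributes 2 new; branch {p=T, q=T, r=T} (none free) contributes 0 new; branch {p=F, q=T, r=F} (none free) contributes 1 new; branch {q=T} (p, r) contributes 1 new. Total: 6.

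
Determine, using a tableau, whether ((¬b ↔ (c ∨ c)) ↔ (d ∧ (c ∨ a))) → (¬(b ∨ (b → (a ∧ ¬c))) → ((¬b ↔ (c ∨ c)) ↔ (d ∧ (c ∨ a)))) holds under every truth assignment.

Valid

Assume the negation and expand:
Initial set: {¬(((¬b ↔ (c ∨ c)) ↔ (d ∧ (c ∨ a))) → (¬(b ∨ (b → (a ∧ ¬c))) → ((¬b ↔ (c ∨ c)) ↔ (d ∧ (c ∨ a)))))}.
¬(((¬b ↔ (c ∨ c)) ↔ (d ∧ (c ∨ a))) → (¬(b ∨ (b → (a ∧ ¬c))) → ((¬b ↔ (c ∨ c)) ↔ (d ∧ (c ∨ a))))): α-rule — add ((¬b ↔ (c ∨ c)) ↔ (d ∧ (c ∨ a))), ¬(¬(b ∨ (b → (a ∧ ¬c))) → ((¬b ↔ (c ∨ c)) ↔ (d ∧ (c ∨ a)))).
¬(¬(b ∨ (b → (a ∧ ¬c))) → ((¬b ↔ (c ∨ c)) ↔ (d ∧ (c ∨ a)))): α-rule — add ¬(b ∨ (b → (a ∧ ¬c))), ¬((¬b ↔ (c ∨ c)) ↔ (d ∧ (c ∨ a))).
¬(b ∨ (b → (a ∧ ¬c))): α-rule — add ¬b, ¬(b → (a ∧ ¬c)).
¬(b → (a ∧ ¬c)): α-rule — add b, ¬(a ∧ ¬c).
× closes — contains both b and ¬b.
All 1 branch closes.
Every branch closed, so the negation is unsatisfiable and the formula is valid.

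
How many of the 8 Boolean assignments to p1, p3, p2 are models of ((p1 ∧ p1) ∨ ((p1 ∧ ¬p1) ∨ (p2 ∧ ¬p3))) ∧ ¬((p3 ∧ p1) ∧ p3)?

Initial set: {(((p1 ∧ p1) ∨ ((p1 ∧ ¬p1) ∨ (p2 ∧ ¬p3))) ∧ ¬((p3 ∧ p1) ∧ p3))}.
(((p1 ∧ p1) ∨ ((p1 ∧ ¬p1) ∨ (p2 ∧ ¬p3))) ∧ ¬((p3 ∧ p1) ∧ p3)): α-rule — add ((p1 ∧ p1) ∨ ((p1 ∧ ¬p1) ∨ (p2 ∧ ¬p3))), ¬((p3 ∧ p1) ∧ p3).
((p1 ∧ p1) ∨ ((p1 ∧ ¬p1) ∨ (p2 ∧ ¬p3))): β-rule — branch into (p1 ∧ p1)  //  ((p1 ∧ ¬p1) ∨ (p2 ∧ ¬p3)).
  branch 1 (add (p1 ∧ p1)):
    (p1 ∧ p1): α-rule — add p1, p1.
    ¬((p3 ∧ p1) ∧ p3): β-rule — branch into ¬(p3 ∧ p1)  //  ¬p3.
      branch 1.1 (add ¬(p3 ∧ p1)):
        ¬(p3 ∧ p1): β-rule — branch into ¬p3  //  ¬p1.
          branch 1.1.1 (add ¬p3):
            ○ open, literals {p1=1, p3=0}.
          branch 1.1.2 (add ¬p1):
            × closes — contains both p1 and ¬p1.
      branch 1.2 (add ¬p3):
        ○ open, literals {p1=1, p3=0}.
  branch 2 (add ((p1 ∧ ¬p1) ∨ (p2 ∧ ¬p3))):
    ¬((p3 ∧ p1) ∧ p3): β-rule — branch into ¬(p3 ∧ p1)  //  ¬p3.
      branch 2.1 (add ¬(p3 ∧ p1)):
        ((p1 ∧ ¬p1) ∨ (p2 ∧ ¬p3)): β-rule — branch into (p1 ∧ ¬p1)  //  (p2 ∧ ¬p3).
          branch 2.1.1 (add (p1 ∧ ¬p1)):
            (p1 ∧ ¬p1): α-rule — add p1, ¬p1.
            × closes — contains both p1 and ¬p1.
          branch 2.1.2 (add (p2 ∧ ¬p3)):
            (p2 ∧ ¬p3): α-rule — add p2, ¬p3.
            ¬(p3 ∧ p1): β-rule — branch into ¬p3  //  ¬p1.
              branch 2.1.2.1 (add ¬p3):
                ○ open, literals {p2=1, p3=0}.
              branch 2.1.2.2 (add ¬p1):
                ○ open, literals {p1=0, p2=1, p3=0}.
      branch 2.2 (add ¬p3):
        ((p1 ∧ ¬p1) ∨ (p2 ∧ ¬p3)): β-rule — branch into (p1 ∧ ¬p1)  //  (p2 ∧ ¬p3).
          branch 2.2.1 (add (p1 ∧ ¬p1)):
            (p1 ∧ ¬p1): α-rule — add p1, ¬p1.
            × closes — contains both p1 and ¬p1.
          branch 2.2.2 (add (p2 ∧ ¬p3)):
            (p2 ∧ ¬p3): α-rule — add p2, ¬p3.
            ○ open, literals {p2=1, p3=0}.
3 branches closed, 5 open.
Each open branch fixes some atoms; the unmentioned ones are free. Counting distinct full assignments: branch {p1=1, p3=0} (p2) contributes 2 new; branch {p1=1, p3=0} (p2) contributes 0 new; branch {p2=1, p3=0} (p1) contributes 1 new; branch {p1=0, p2=1, p3=0} (none free) contributes 0 new; branch {p2=1, p3=0} (p1) contributes 0 new. Total: 3.

3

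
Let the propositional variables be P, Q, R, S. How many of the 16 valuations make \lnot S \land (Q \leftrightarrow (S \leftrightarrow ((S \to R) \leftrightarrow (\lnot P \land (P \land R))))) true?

Initial set: {(\lnot S \land (Q \leftrightarrow (S \leftrightarrow ((S \to R) \leftrightarrow (\lnot P \land (P \land R))))))}.
(\lnot S \land (Q \leftrightarrow (S \leftrightarrow ((S \to R) \leftrightarrow (\lnot P \land (P \land R)))))): α-rule — add \lnot S, (Q \leftrightarrow (S \leftrightarrow ((S \to R) \leftrightarrow (\lnot P \land (P \land R))))).
(Q \leftrightarrow (S \leftrightarrow ((S \to R) \leftrightarrow (\lnot P \land (P \land R))))): β-rule — branch into Q, (S \leftrightarrow ((S \to R) \leftrightarrow (\lnot P \land (P \land R))))  //  \lnot Q, \lnot (S \leftrightarrow ((S \to R) \leftrightarrow (\lnot P \land (P \land R)))).
  branch 1 (add Q, (S \leftrightarrow ((S \to R) \leftrightarrow (\lnot P \land (P \land R))))):
    (S \leftrightarrow ((S \to R) \leftrightarrow (\lnot P \land (P \land R)))): β-rule — branch into S, ((S \to R) \leftrightarrow (\lnot P \land (P \land R)))  //  \lnot S, \lnot ((S \to R) \leftrightarrow (\lnot P \land (P \land R))).
      branch 1.1 (add S, ((S \to R) \leftrightarrow (\lnot P \land (P \land R)))):
        × closes — contains both S and \lnot S.
      branch 1.2 (add \lnot S, \lnot ((S \to R) \leftrightarrow (\lnot P \land (P \land R)))):
        \lnot ((S \to R) \leftrightarrow (\lnot P \land (P \land R))): β-rule — branch into (S \to R), \lnot (\lnot P \land (P \land R))  //  \lnot (S \to R), (\lnot P \land (P \land R)).
          branch 1.2.1 (add (S \to R), \lnot (\lnot P \land (P \land R))):
            (S \to R): β-rule — branch into \lnot S  //  R.
              branch 1.2.1.1 (add \lnot S):
                \lnot (\lnot P \land (P \land R)): β-rule — branch into \lnot \lnot P  //  \lnot (P \land R).
                  branch 1.2.1.1.1 (add \lnot \lnot P):
                    ○ open, literals {P=T, Q=T, S=F}.
                  branch 1.2.1.1.2 (add \lnot (P \land R)):
                    \lnot (P \land R): β-rule — branch into \lnot P  //  \lnot R.
                      branch 1.2.1.1.2.1 (add \lnot P):
                        ○ open, literals {P=F, Q=T, S=F}.
                      branch 1.2.1.1.2.2 (add \lnot R):
                        ○ open, literals {Q=T, R=F, S=F}.
              branch 1.2.1.2 (add R):
                \lnot (\lnot P \land (P \land R)): β-rule — branch into \lnot \lnot P  //  \lnot (P \land R).
                  branch 1.2.1.2.1 (add \lnot \lnot P):
                    ○ open, literals {P=T, Q=T, R=T, S=F}.
                  branch 1.2.1.2.2 (add \lnot (P \land R)):
                    \lnot (P \land R): β-rule — branch into \lnot P  //  \lnot R.
                      branch 1.2.1.2.2.1 (add \lnot P):
                        ○ open, literals {P=F, Q=T, R=T, S=F}.
                      branch 1.2.1.2.2.2 (add \lnot R):
                        × closes — contains both R and \lnot R.
          branch 1.2.2 (add \lnot (S \to R), (\lnot P \land (P \land R))):
            \lnot (S \to R): α-rule — add S, \lnot R.
            × closes — contains both S and \lnot S.
  branch 2 (add \lnot Q, \lnot (S \leftrightarrow ((S \to R) \leftrightarrow (\lnot P \land (P \land R))))):
    \lnot (S \leftrightarrow ((S \to R) \leftrightarrow (\lnot P \land (P \land R)))): β-rule — branch into S, \lnot ((S \to R) \leftrightarrow (\lnot P \land (P \land R)))  //  \lnot S, ((S \to R) \leftrightarrow (\lnot P \land (P \land R))).
      branch 2.1 (add S, \lnot ((S \to R) \leftrightarrow (\lnot P \land (P \land R)))):
        × closes — contains both S and \lnot S.
      branch 2.2 (add \lnot S, ((S \to R) \leftrightarrow (\lnot P \land (P \land R)))):
        ((S \to R) \leftrightarrow (\lnot P \land (P \land R))): β-rule — branch into (S \to R), (\lnot P \land (P \land R))  //  \lnot (S \to R), \lnot (\lnot P \land (P \land R)).
          branch 2.2.1 (add (S \to R), (\lnot P \land (P \land R))):
            (\lnot P \land (P \land R)): α-rule — add \lnot P, (P \land R).
            (P \land R): α-rule — add P, R.
            × closes — contains both P and \lnot P.
          branch 2.2.2 (add \lnot (S \to R), \lnot (\lnot P \land (P \land R))):
            \lnot (S \to R): α-rule — add S, \lnot R.
            × closes — contains both S and \lnot S.
6 branches closed, 5 open.
Each open branch fixes some atoms; the unmentioned ones are free. Counting distinct full assignments: branch {P=T, Q=T, S=F} (R) contributes 2 new; branch {P=F, Q=T, S=F} (R) contributes 2 new; branch {Q=T, R=F, S=F} (P) contributes 0 new; branch {P=T, Q=T, R=T, S=F} (none free) contributes 0 new; branch {P=F, Q=T, R=T, S=F} (none free) contributes 0 new. Total: 4.

4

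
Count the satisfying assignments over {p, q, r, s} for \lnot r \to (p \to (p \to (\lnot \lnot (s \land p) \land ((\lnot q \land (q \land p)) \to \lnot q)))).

Initial set: {T (\lnot r \to (p \to (p \to (\lnot \lnot (s \land p) \land ((\lnot q \land (q \land p)) \to \lnot q)))))}.
T (\lnot r \to (p \to (p \to (\lnot \lnot (s \land p) \land ((\lnot q \land (q \land p)) \to \lnot q))))): β-rule — branch into F \lnot r  //  T (p \to (p \to (\lnot \lnot (s \land p) \land ((\lnot q \land (q \land p)) \to \lnot q)))).
  branch 1 (add F \lnot r):
    ○ open, literals {r=true}.
  branch 2 (add T (p \to (p \to (\lnot \lnot (s \land p) \land ((\lnot q \land (q \land p)) \to \lnot q))))):
    T (p \to (p \to (\lnot \lnot (s \land p) \land ((\lnot q \land (q \land p)) \to \lnot q)))): β-rule — branch into F p  //  T (p \to (\lnot \lnot (s \land p) \land ((\lnot q \land (q \land p)) \to \lnot q))).
      branch 2.1 (add F p):
        ○ open, literals {p=false}.
      branch 2.2 (add T (p \to (\lnot \lnot (s \land p) \land ((\lnot q \land (q \land p)) \to \lnot q)))):
        T (p \to (\lnot \lnot (s \land p) \land ((\lnot q \land (q \land p)) \to \lnot q))): β-rule — branch into F p  //  T (\lnot \lnot (s \land p) \land ((\lnot q \land (q \land p)) \to \lnot q)).
          branch 2.2.1 (add F p):
            ○ open, literals {p=false}.
          branch 2.2.2 (add T (\lnot \lnot (s \land p) \land ((\lnot q \land (q \land p)) \to \lnot q))):
            T (\lnot \lnot (s \land p) \land ((\lnot q \land (q \land p)) \to \lnot q)): α-rule — add T \lnot \lnot (s \land p), T ((\lnot q \land (q \land p)) \to \lnot q).
            T \lnot \lnot (s \land p): drop double negation, giving T (s \land p).
            T (s \land p): α-rule — add T s, T p.
            T ((\lnot q \land (q \land p)) \to \lnot q): β-rule — branch into F (\lnot q \land (q \land p))  //  T \lnot q.
              branch 2.2.2.1 (add F (\lnot q \land (q \land p))):
                F (\lnot q \land (q \land p)): β-rule — branch into F \lnot q  //  F (q \land p).
                  branch 2.2.2.1.1 (add F \lnot q):
                    ○ open, literals {p=true, q=true, s=true}.
                  branch 2.2.2.1.2 (add F (q \land p)):
                    F (q \land p): β-rule — branch into F q  //  F p.
                      branch 2.2.2.1.2.1 (add F q):
                        ○ open, literals {p=true, q=false, s=true}.
                      branch 2.2.2.1.2.2 (add F p):
                        × closes — contains both p and \lnot p.
              branch 2.2.2.2 (add T \lnot q):
                ○ open, literals {p=true, q=false, s=true}.
1 branch closed, 6 open.
Each open branch fixes some atoms; the unmentioned ones are free. Counting distinct full assignments: branch {r=true} (p, q, s) contributes 8 new; branch {p=false} (q, r, s) contributes 4 new; branch {p=false} (q, r, s) contributes 0 new; branch {p=true, q=true, s=true} (r) contributes 1 new; branch {p=true, q=false, s=true} (r) contributes 1 new; branch {p=true, q=false, s=true} (r) contributes 0 new. Total: 14.

14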